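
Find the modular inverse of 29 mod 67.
Since 67 is prime, by Fermat 29^(-1) ≡ 29^{65} ≡ 37 mod 67. Verify: 29 × 37 = 1073 ≡ 1 mod 67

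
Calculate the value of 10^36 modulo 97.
By repeated squaring mod 97: 10^{1}≡10, 10^{2}≡3, 10^{4}≡9, 10^{8}≡81, 10^{16}≡62, 10^{32}≡61. Then 10^{36} = 10^{32+4} ≡ 61 × 9 ≡ 64 mod 97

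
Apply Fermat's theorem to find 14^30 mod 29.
By Fermat: 14^{28} ≡ 1 mod 29. So 14^{30} = 14^{28} · 14^{2} ≡ 14^{2} ≡ 22 mod 29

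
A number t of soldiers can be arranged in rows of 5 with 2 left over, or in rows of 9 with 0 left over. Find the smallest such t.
M = 5 × 9 = 45. M₁ = 9, y₁ ≡ 4 mod 5. M₂ = 5, y₂ ≡ 2 mod 9. t = 2×9×4 + 0×5×2 ≡ 27 mod 45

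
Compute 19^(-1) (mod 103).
Since 103 is prime, by Fermat 19^(-1) ≡ 19^{101} ≡ 38 (mod 103). Verify: 19 × 38 = 722 ≡ 1 (mod 103)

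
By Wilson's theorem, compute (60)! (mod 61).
By Wilson's theorem, (60)! ≡ -1 ≡ 60 (mod 61)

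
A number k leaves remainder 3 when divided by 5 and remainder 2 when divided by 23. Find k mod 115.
M = 5 × 23 = 115. M₁ = 23, y₁ ≡ 2 mod 5. M₂ = 5, y₂ ≡ 14 mod 23. k = 3×23×2 + 2×5×14 ≡ 48 mod 115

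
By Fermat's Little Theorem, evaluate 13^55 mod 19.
By Fermat: 13^{18} ≡ 1 (mod 19). 55 = 3×18 + 1. So 13^{55} ≡ 13^{1} ≡ 13 (mod 19)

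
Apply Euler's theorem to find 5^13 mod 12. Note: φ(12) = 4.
By Euler: 5^{4} ≡ 1 mod 12 since gcd(5, 12) = 1. 13 = 3×4 + 1. So 5^{13} ≡ 5^{1} ≡ 5 mod 12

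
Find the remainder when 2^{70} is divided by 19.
By Fermat: 2^{18} ≡ 1 mod 19. 70 = 3×18 + 16. So 2^{70} ≡ 2^{16} ≡ 5 mod 19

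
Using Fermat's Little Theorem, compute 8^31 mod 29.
By Fermat: 8^{28} ≡ 1 mod 29. So 8^{31} = 8^{28} · 8^{3} ≡ 8^{3} ≡ 19 mod 29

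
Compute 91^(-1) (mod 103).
Since 103 is prime, by Fermat 91^(-1) ≡ 91^{101} ≡ 60 (mod 103). Verify: 91 × 60 = 5460 ≡ 1 (mod 103)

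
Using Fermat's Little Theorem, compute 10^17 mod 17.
By Fermat: 10^{16} ≡ 1 (mod 17). So 10^{17} = 10^{16} · 10^{1} ≡ 10^{1} ≡ 10 (mod 17)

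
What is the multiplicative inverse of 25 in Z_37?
Since 37 is prime, by Fermat 25^(-1) ≡ 25^{35} ≡ 3 mod 37. Verify: 25 × 3 = 75 ≡ 1 mod 37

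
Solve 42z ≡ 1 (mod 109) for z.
Since 109 is prime, by Fermat 42^(-1) ≡ 42^{107} ≡ 13 (mod 109). Verify: 42 × 13 = 546 ≡ 1 (mod 109)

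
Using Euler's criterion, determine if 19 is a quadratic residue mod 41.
By Euler's criterion: 19^{20} ≡ 40 (mod 41). Since this equals -1 (≡ 40), 19 is not a QR.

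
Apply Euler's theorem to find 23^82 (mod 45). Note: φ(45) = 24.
By Euler: 23^{24} ≡ 1 (mod 45) since gcd(23, 45) = 1. 82 = 3×24 + 10. So 23^{82} ≡ 23^{10} ≡ 4 (mod 45)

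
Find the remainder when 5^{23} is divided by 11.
By Fermat: 5^{10} ≡ 1 (mod 11). 23 = 2×10 + 3. So 5^{23} ≡ 5^{3} ≡ 4 (mod 11)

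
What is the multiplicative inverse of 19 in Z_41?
Since 41 is prime, by Fermat 19^(-1) ≡ 19^{39} ≡ 13 (mod 41). Verify: 19 × 13 = 247 ≡ 1 (mod 41)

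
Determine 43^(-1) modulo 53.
Since 53 is prime, by Fermat 43^(-1) ≡ 43^{51} ≡ 37 (mod 53). Verify: 43 × 37 = 1591 ≡ 1 (mod 53)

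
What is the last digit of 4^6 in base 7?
Using Fermat: 4^{6} ≡ 1 (mod 7). 6 ≡ 0 (mod 6). So 4^{6} ≡ 4^{0} ≡ 1 (mod 7)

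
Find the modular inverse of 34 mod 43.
Since 43 is prime, by Fermat 34^(-1) ≡ 34^{41} ≡ 19 mod 43. Verify: 34 × 19 = 646 ≡ 1 mod 43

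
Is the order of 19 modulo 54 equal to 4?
Powers of 19 mod 54: 19^1≡19, 19^2≡37, 19^3≡1. Already 19^3≡1, so the order is 3 < 4. No, the actual order is 3.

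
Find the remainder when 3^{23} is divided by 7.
By Fermat: 3^{6} ≡ 1 mod 7. 23 = 3×6 + 5. So 3^{23} ≡ 3^{5} ≡ 5 mod 7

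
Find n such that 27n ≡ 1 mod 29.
Since 29 is prime, by Fermat 27^(-1) ≡ 27^{27} ≡ 14 mod 29. Verify: 27 × 14 = 378 ≡ 1 mod 29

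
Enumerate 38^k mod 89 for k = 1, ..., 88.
38^1, 38^2, ..., 38^{88} mod 89: [38, 20, 48, 44, 70, 79, 65, 67, 54, 5, 12, 11, 62, 42, 83, 39, 58, 68, 3, 25, 60, 55, 43, 32, 59, 17, 23, 73, 15, 36, 33, 8, 37, 71, 28, 85, 26, 9, 75, 2, 76, 40, 7, 88, 51, 69, 41, 45, 19, 10, 24, 22, 35, 84, 77, 78, 27, 47, 6, 50, 31, 21, 86, 64, 29, 34, 46, 57, 30, 72, 66, 16, 74, 53, 56, 81, 52, 18, 61, 4, 63, 80, 14, 87, 13, 49, 82, 1]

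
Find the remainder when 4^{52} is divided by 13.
By Fermat: 4^{12} ≡ 1 (mod 13). 52 = 4×12 + 4. So 4^{52} ≡ 4^{4} ≡ 9 (mod 13)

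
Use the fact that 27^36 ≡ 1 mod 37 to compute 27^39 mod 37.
By Fermat: 27^{36} ≡ 1 mod 37. So 27^{39} = 27^{36} · 27^{3} ≡ 27^{3} ≡ 36 mod 37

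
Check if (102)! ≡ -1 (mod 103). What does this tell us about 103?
(102)! mod 103 = 102. Since this equals -1 (mod 103), Wilson confirms 103 is prime.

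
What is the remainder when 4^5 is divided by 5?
Using Fermat: 4^{4} ≡ 1 (mod 5). 5 ≡ 1 (mod 4). So 4^{5} ≡ 4^{1} ≡ 4 (mod 5)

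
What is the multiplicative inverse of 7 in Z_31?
Since 31 is prime, by Fermat 7^(-1) ≡ 7^{29} ≡ 9 mod 31. Verify: 7 × 9 = 63 ≡ 1 mod 31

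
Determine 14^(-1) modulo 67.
Since 67 is prime, by Fermat 14^(-1) ≡ 14^{65} ≡ 24 mod 67. Verify: 14 × 24 = 336 ≡ 1 mod 67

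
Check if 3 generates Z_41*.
3^{8} ≡ 1 (mod 41) and 8 < 40, so ord_41(3) = 8 ≠ 40 and 3 is not a primitive root.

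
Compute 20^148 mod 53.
Using Fermat: 20^{52} ≡ 1 mod 53. 148 ≡ 44 mod 52. So 20^{148} ≡ 20^{44} ≡ 13 mod 53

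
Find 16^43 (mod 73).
By repeated squaring (mod 73): 16^{1}≡16, 16^{2}≡37, 16^{4}≡55, 16^{8}≡32, 16^{16}≡2, 16^{32}≡4. Then 16^{43} = 16^{32+8+2+1} ≡ 4 × 32 × 37 × 16 ≡ 2 (mod 73)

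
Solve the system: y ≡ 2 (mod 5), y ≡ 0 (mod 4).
M = 5 × 4 = 20. M₁ = 4, y₁ ≡ 4 (mod 5). M₂ = 5, y₂ ≡ 1 (mod 4). y = 2×4×4 + 0×5×1 ≡ 12 (mod 20)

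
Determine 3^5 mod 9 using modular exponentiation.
By repeated squaring (mod 9): 3^{1}≡3, 3^{2}≡0, 3^{4}≡0. Then 3^{5} = 3^{4+1} ≡ 0 × 3 ≡ 0 (mod 9)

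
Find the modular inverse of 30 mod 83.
Since 83 is prime, by Fermat 30^(-1) ≡ 30^{81} ≡ 36 mod 83. Verify: 30 × 36 = 1080 ≡ 1 mod 83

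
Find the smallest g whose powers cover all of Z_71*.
g = 7. For each prime q|70: 7^{35}≡70, 7^{14}≡54, 7^{10}≡45, none ≡ 1, so ord_71(7) = 70 and 7 is a primitive root.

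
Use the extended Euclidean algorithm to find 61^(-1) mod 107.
Extended GCD: 61(-7) + 107(4) = 1. So 61^(-1) ≡ -7 ≡ 100 mod 107. Verify: 61 × 100 = 6100 ≡ 1 mod 107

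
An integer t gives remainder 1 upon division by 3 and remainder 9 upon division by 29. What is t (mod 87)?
M = 3 × 29 = 87. M₁ = 29, y₁ ≡ 2 (mod 3). M₂ = 3, y₂ ≡ 10 (mod 29). t = 1×29×2 + 9×3×10 ≡ 67 (mod 87)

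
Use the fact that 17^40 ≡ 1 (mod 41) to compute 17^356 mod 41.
By Fermat: 17^{40} ≡ 1 (mod 41). 356 ≡ 36 (mod 40). So 17^{356} ≡ 17^{36} ≡ 31 (mod 41)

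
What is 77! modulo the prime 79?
(78)! = (77)! × (78) ≡ -1 (mod 79). So (77)! ≡ -1 × (78)^(-1) ≡ (-1)×(-1) = 1 (mod 79)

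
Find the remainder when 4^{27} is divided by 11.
By Fermat: 4^{10} ≡ 1 (mod 11). 27 = 2×10 + 7. So 4^{27} ≡ 4^{7} ≡ 5 (mod 11)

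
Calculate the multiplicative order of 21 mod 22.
Powers of 21 mod 22: 21^1≡21, 21^2≡1. So the order of 21 is 2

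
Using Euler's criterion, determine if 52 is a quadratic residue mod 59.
By Euler's criterion: 52^{29} ≡ 58 (mod 59). Since this equals -1 (≡ 58), 52 is not a QR.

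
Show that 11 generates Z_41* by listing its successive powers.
11^1, 11^2, ..., 11^{40} mod 41: [11, 39, 19, 4, 3, 33, 35, 16, 12, 9, 17, 23, 7, 36, 27, 10, 28, 21, 26, 40, 30, 2, 22, 37, 38, 8, 6, 25, 29, 32, 24, 18, 34, 5, 14, 31, 13, 20, 15, 1]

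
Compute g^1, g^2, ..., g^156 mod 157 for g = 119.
119^1, 119^2, ..., 119^{156} mod 157: [119, 31, 78, 19, 63, 118, 69, 47, 98, 44, 55, 108, 135, 51, 103, 11, 53, 27, 73, 52, 65, 42, 131, 46, 136, 13, 134, 89, 72, 90, 34, 121, 112, 140, 18, 101, 87, 148, 28, 35, 83, 143, 61, 37, 7, 48, 60, 75, 133, 127, 41, 12, 15, 58, 151, 71, 128, 3, 43, 93, 77, 57, 32, 40, 50, 141, 137, 132, 8, 10, 91, 153, 152, 33, 2, 81, 62, 156, 38, 126, 79, 138, 94, 39, 88, 110, 59, 113, 102, 49, 22, 106, 54, 146, 104, 130, 84, 105, 92, 115, 26, 111, 21, 144, 23, 68, 85, 67, 123, 36, 45, 17, 139, 56, 70, 9, 129, 122, 74, 14, 96, 120, 150, 109, 97, 82, 24, 30, 116, 145, 142, 99, 6, 86, 29, 154, 114, 64, 80, 100, 125, 117, 107, 16, 20, 25, 149, 147, 66, 4, 5, 124, 155, 76, 95, 1]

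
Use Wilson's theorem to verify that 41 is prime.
(40)! mod 41 = 40. Since this equals -1 mod 41, Wilson confirms 41 is prime.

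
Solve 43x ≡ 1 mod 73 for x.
Since 73 is prime, by Fermat 43^(-1) ≡ 43^{71} ≡ 17 mod 73. Verify: 43 × 17 = 731 ≡ 1 mod 73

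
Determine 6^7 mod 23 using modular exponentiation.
By repeated squaring mod 23: 6^{1}≡6, 6^{2}≡13, 6^{4}≡8. Then 6^{7} = 6^{4+2+1} ≡ 8 × 13 × 6 ≡ 3 mod 23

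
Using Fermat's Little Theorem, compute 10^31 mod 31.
By Fermat: 10^{30} ≡ 1 (mod 31). So 10^{31} = 10^{30} · 10^{1} ≡ 10^{1} ≡ 10 (mod 31)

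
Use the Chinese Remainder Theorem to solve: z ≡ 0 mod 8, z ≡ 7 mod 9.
M = 8 × 9 = 72. M₁ = 9, y₁ ≡ 1 mod 8. M₂ = 8, y₂ ≡ 8 mod 9. z = 0×9×1 + 7×8×8 ≡ 16 mod 72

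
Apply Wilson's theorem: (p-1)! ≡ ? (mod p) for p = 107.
By Wilson's theorem, (106)! ≡ -1 ≡ 106 mod 107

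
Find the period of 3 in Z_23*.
Powers of 3 mod 23: 3^1≡3, 3^2≡9, 3^3≡4, 3^4≡12, 3^5≡13, 3^6≡16, 3^7≡2, 3^8≡6, 3^9≡18, 3^10≡8, 3^11≡1. Order = 11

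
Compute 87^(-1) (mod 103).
Since 103 is prime, by Fermat 87^(-1) ≡ 87^{101} ≡ 45 (mod 103). Verify: 87 × 45 = 3915 ≡ 1 (mod 103)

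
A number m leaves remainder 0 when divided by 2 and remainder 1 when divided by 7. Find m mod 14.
M = 2 × 7 = 14. M₁ = 7, y₁ ≡ 1 mod 2. M₂ = 2, y₂ ≡ 4 mod 7. m = 0×7×1 + 1×2×4 ≡ 8 mod 14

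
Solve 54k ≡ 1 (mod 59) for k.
Since 59 is prime, by Fermat 54^(-1) ≡ 54^{57} ≡ 47 (mod 59). Verify: 54 × 47 = 2538 ≡ 1 (mod 59)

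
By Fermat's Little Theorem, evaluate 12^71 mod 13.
By Fermat: 12^{12} ≡ 1 (mod 13). 71 = 5×12 + 11. So 12^{71} ≡ 12^{11} ≡ 12 (mod 13)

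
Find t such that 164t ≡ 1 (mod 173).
Since 173 is prime, by Fermat 164^(-1) ≡ 164^{171} ≡ 96 (mod 173). Verify: 164 × 96 = 15744 ≡ 1 (mod 173)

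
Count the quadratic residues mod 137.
For prime 137, there are (p-1)/2 = (137-1)/2 = 68 quadratic residues (excluding 0).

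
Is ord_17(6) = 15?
Powers of 6 mod 17: 6^1≡6, 6^2≡2, 6^3≡12, 6^4≡4, 6^5≡7, 6^6≡8, 6^7≡14, 6^8≡16, 6^9≡11, 6^10≡15, 6^11≡5, 6^12≡13, 6^13≡10, 6^14≡9, 6^15≡3, 6^16≡1. 6^15≡3≢1, so ord ≠ 15. No, the actual order is 16.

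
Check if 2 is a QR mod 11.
By Euler's criterion: 2^{5} ≡ 10 (mod 11). Since this equals -1 (≡ 10), 2 is not a QR.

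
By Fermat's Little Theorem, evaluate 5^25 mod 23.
By Fermat: 5^{22} ≡ 1 mod 23. So 5^{25} = 5^{22} · 5^{3} ≡ 5^{3} ≡ 10 mod 23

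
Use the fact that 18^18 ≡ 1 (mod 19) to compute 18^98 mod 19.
By Fermat: 18^{18} ≡ 1 (mod 19). 98 = 5×18 + 8. So 18^{98} ≡ 18^{8} ≡ 1 (mod 19)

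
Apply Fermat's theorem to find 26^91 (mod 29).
By Fermat: 26^{28} ≡ 1 (mod 29). 91 = 3×28 + 7. So 26^{91} ≡ 26^{7} ≡ 17 (mod 29)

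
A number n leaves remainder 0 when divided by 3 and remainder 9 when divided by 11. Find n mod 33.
M = 3 × 11 = 33. M₁ = 11, y₁ ≡ 2 mod 3. M₂ = 3, y₂ ≡ 4 mod 11. n = 0×11×2 + 9×3×4 ≡ 9 mod 33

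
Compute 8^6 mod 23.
By repeated squaring (mod 23): 8^{1}≡8, 8^{2}≡18, 8^{4}≡2. Then 8^{6} = 8^{4+2} ≡ 2 × 18 ≡ 13 (mod 23)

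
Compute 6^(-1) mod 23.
Since 23 is prime, by Fermat 6^(-1) ≡ 6^{21} ≡ 4 mod 23. Verify: 6 × 4 = 24 ≡ 1 mod 23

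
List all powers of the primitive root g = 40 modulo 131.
40^1, 40^2, ..., 40^{130} mod 131: [40, 28, 72, 129, 51, 75, 118, 4, 29, 112, 26, 123, 73, 38, 79, 16, 116, 55, 104, 99, 30, 21, 54, 64, 71, 89, 23, 3, 120, 84, 85, 125, 22, 94, 92, 12, 87, 74, 78, 107, 88, 114, 106, 48, 86, 34, 50, 35, 90, 63, 31, 61, 82, 5, 69, 9, 98, 121, 124, 113, 66, 20, 14, 36, 130, 91, 103, 59, 2, 80, 56, 13, 127, 102, 19, 105, 8, 58, 93, 52, 115, 15, 76, 27, 32, 101, 110, 77, 67, 60, 42, 108, 128, 11, 47, 46, 6, 109, 37, 39, 119, 44, 57, 53, 24, 43, 17, 25, 83, 45, 97, 81, 96, 41, 68, 100, 70, 49, 126, 62, 122, 33, 10, 7, 18, 65, 111, 117, 95, 1]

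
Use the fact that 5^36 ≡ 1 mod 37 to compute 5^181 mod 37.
By Fermat: 5^{36} ≡ 1 mod 37. 181 ≡ 1 mod 36. So 5^{181} ≡ 5^{1} ≡ 5 mod 37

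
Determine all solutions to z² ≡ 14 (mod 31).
The square roots of 14 mod 31 are 18 and 13. Verify: 18² = 324 ≡ 14 (mod 31)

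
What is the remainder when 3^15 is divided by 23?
By repeated squaring mod 23: 3^{1}≡3, 3^{2}≡9, 3^{4}≡12, 3^{8}≡6. Then 3^{15} = 3^{8+4+2+1} ≡ 6 × 12 × 9 × 3 ≡ 12 mod 23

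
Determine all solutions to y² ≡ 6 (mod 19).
The square roots of 6 mod 19 are 5 and 14. Verify: 5² = 25 ≡ 6 (mod 19)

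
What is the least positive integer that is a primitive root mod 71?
g = 7. Powers: [7, 49, 59, 58, 51, 2, 14, 27, ...] generates all 70 non-zero residues.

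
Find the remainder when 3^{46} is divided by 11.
By Fermat: 3^{10} ≡ 1 (mod 11). 46 = 4×10 + 6. So 3^{46} ≡ 3^{6} ≡ 3 (mod 11)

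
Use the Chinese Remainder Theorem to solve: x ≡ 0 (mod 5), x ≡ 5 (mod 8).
M = 5 × 8 = 40. M₁ = 8, y₁ ≡ 2 (mod 5). M₂ = 5, y₂ ≡ 5 (mod 8). x = 0×8×2 + 5×5×5 ≡ 5 (mod 40)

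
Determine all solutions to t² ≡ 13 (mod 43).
The square roots of 13 mod 43 are 23 and 20. Verify: 23² = 529 ≡ 13 (mod 43)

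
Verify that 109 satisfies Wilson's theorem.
(108)! mod 109 = 108. Since this equals -1 (mod 109), Wilson confirms 109 is prime.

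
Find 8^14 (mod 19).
By repeated squaring (mod 19): 8^{1}≡8, 8^{2}≡7, 8^{4}≡11, 8^{8}≡7. Then 8^{14} = 8^{8+4+2} ≡ 7 × 11 × 7 ≡ 7 (mod 19)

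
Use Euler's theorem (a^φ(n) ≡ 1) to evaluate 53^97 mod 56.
By Euler: 53^{24} ≡ 1 mod 56 since gcd(53, 56) = 1. 97 = 4×24 + 1. So 53^{97} ≡ 53^{1} ≡ 53 mod 56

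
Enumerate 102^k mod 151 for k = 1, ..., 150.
102^1, 102^2, ..., 102^{150} mod 151: [102, 136, 131, 74, 149, 98, 30, 40, 3, 4, 106, 91, 71, 145, 143, 90, 120, 9, 12, 16, 122, 62, 133, 127, 119, 58, 27, 36, 48, 64, 35, 97, 79, 55, 23, 81, 108, 144, 41, 105, 140, 86, 14, 69, 92, 22, 130, 123, 13, 118, 107, 42, 56, 125, 66, 88, 67, 39, 52, 19, 126, 17, 73, 47, 113, 50, 117, 5, 57, 76, 51, 68, 141, 37, 150, 49, 15, 20, 77, 2, 53, 121, 111, 148, 147, 45, 60, 80, 6, 8, 61, 31, 142, 139, 135, 29, 89, 18, 24, 32, 93, 124, 115, 103, 87, 116, 54, 72, 96, 128, 70, 43, 7, 110, 46, 11, 65, 137, 82, 59, 129, 21, 28, 138, 33, 44, 109, 95, 26, 85, 63, 84, 112, 99, 132, 25, 134, 78, 104, 38, 101, 34, 146, 94, 75, 100, 83, 10, 114, 1]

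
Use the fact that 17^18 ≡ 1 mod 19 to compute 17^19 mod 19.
By Fermat: 17^{18} ≡ 1 mod 19. So 17^{19} = 17^{18} · 17^{1} ≡ 17^{1} ≡ 17 mod 19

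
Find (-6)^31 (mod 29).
Using Fermat: (-6)^{28} ≡ 1 (mod 29). 31 ≡ 3 (mod 28). So (-6)^{31} ≡ (-6)^{3} ≡ 16 (mod 29)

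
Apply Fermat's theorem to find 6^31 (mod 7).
By Fermat: 6^{6} ≡ 1 (mod 7). 31 = 5×6 + 1. So 6^{31} ≡ 6^{1} ≡ 6 (mod 7)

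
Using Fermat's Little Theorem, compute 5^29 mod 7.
By Fermat: 5^{6} ≡ 1 (mod 7). 29 = 4×6 + 5. So 5^{29} ≡ 5^{5} ≡ 3 (mod 7)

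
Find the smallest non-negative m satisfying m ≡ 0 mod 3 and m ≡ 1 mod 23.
M = 3 × 23 = 69. M₁ = 23, y₁ ≡ 2 mod 3. M₂ = 3, y₂ ≡ 8 mod 23. m = 0×23×2 + 1×3×8 ≡ 24 mod 69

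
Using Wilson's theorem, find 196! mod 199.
(198)! = (196)! × (197) × (198) ≡ -1 (mod 199). So (196)! ≡ -1 × [(198)(197)]^(-1) ≡ 99 (mod 199)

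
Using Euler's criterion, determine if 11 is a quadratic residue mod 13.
By Euler's criterion: 11^{6} ≡ 12 (mod 13). Since this equals -1 (≡ 12), 11 is not a QR.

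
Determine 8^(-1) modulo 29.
Since 29 is prime, by Fermat 8^(-1) ≡ 8^{27} ≡ 11 (mod 29). Verify: 8 × 11 = 88 ≡ 1 (mod 29)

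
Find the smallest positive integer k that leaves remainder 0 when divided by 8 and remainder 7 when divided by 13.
M = 8 × 13 = 104. M₁ = 13, y₁ ≡ 5 (mod 8). M₂ = 8, y₂ ≡ 5 (mod 13). k = 0×13×5 + 7×8×5 ≡ 72 (mod 104)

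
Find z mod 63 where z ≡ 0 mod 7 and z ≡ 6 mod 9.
M = 7 × 9 = 63. M₁ = 9, y₁ ≡ 4 mod 7. M₂ = 7, y₂ ≡ 4 mod 9. z = 0×9×4 + 6×7×4 ≡ 42 mod 63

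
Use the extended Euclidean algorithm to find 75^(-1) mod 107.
Extended GCD: 75(10) + 107(-7) = 1. So 75^(-1) ≡ 10 (mod 107). Verify: 75 × 10 = 750 ≡ 1 (mod 107)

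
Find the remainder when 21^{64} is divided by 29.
By Fermat: 21^{28} ≡ 1 (mod 29). 64 = 2×28 + 8. So 21^{64} ≡ 21^{8} ≡ 20 (mod 29)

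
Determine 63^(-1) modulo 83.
Since 83 is prime, by Fermat 63^(-1) ≡ 63^{81} ≡ 29 mod 83. Verify: 63 × 29 = 1827 ≡ 1 mod 83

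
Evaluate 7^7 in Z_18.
By repeated squaring (mod 18): 7^{1}≡7, 7^{2}≡13, 7^{4}≡7. Then 7^{7} = 7^{4+2+1} ≡ 7 × 13 × 7 ≡ 7 (mod 18)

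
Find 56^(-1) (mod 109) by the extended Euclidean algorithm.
Extended GCD: 56(37) + 109(-19) = 1. So 56^(-1) ≡ 37 (mod 109). Verify: 56 × 37 = 2072 ≡ 1 (mod 109)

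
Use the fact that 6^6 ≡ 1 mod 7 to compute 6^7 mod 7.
By Fermat: 6^{6} ≡ 1 mod 7. So 6^{7} = 6^{6} · 6^{1} ≡ 6^{1} ≡ 6 mod 7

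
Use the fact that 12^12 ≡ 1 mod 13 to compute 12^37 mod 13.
By Fermat: 12^{12} ≡ 1 mod 13. 37 = 3×12 + 1. So 12^{37} ≡ 12^{1} ≡ 12 mod 13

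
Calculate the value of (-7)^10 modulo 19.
By repeated squaring (mod 19): (-7)^{1}≡12, (-7)^{2}≡11, (-7)^{4}≡7, (-7)^{8}≡11. Then (-7)^{10} = (-7)^{8+2} ≡ 11 × 11 ≡ 7 (mod 19)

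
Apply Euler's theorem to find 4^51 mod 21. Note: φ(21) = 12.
By Euler: 4^{12} ≡ 1 mod 21 since gcd(4, 21) = 1. 51 = 4×12 + 3. So 4^{51} ≡ 4^{3} ≡ 1 mod 21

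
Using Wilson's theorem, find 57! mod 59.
(58)! = (57)! × (58) ≡ -1 mod 59. So (57)! ≡ -1 × (58)^(-1) ≡ (-1)×(-1) = 1 mod 59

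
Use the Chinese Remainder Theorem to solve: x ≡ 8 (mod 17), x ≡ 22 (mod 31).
M = 17 × 31 = 527. M₁ = 31, y₁ ≡ 11 (mod 17). M₂ = 17, y₂ ≡ 11 (mod 31). x = 8×31×11 + 22×17×11 ≡ 518 (mod 527)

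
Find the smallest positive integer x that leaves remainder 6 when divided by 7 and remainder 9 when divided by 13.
M = 7 × 13 = 91. M₁ = 13, y₁ ≡ 6 mod 7. M₂ = 7, y₂ ≡ 2 mod 13. x = 6×13×6 + 9×7×2 ≡ 48 mod 91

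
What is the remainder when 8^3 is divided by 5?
8^{3} = 512 ≡ 2 (mod 5)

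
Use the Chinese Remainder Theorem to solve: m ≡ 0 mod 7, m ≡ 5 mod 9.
M = 7 × 9 = 63. M₁ = 9, y₁ ≡ 4 mod 7. M₂ = 7, y₂ ≡ 4 mod 9. m = 0×9×4 + 5×7×4 ≡ 14 mod 63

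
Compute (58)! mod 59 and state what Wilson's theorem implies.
(58)! mod 59 = 58. Since this equals -1 mod 59, Wilson confirms 59 is prime.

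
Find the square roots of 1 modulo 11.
The square roots of 1 mod 11 are 1 and 10. Verify: 1² = 1 ≡ 1 mod 11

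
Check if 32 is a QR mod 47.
By Euler's criterion: 32^{23} ≡ 1 mod 47. Since this equals 1, 32 is a QR.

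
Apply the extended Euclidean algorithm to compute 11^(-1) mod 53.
Extended GCD: 11(-24) + 53(5) = 1. So 11^(-1) ≡ -24 ≡ 29 mod 53. Verify: 11 × 29 = 319 ≡ 1 mod 53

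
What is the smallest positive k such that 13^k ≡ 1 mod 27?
Powers of 13 mod 27: 13^1≡13, 13^2≡7, 13^3≡10, 13^4≡22, 13^5≡16, 13^6≡19, 13^7≡4, 13^8≡25, 13^9≡1. So the order of 13 is 9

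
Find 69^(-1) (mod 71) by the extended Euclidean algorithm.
Extended GCD: 69(35) + 71(-34) = 1. So 69^(-1) ≡ 35 (mod 71). Verify: 69 × 35 = 2415 ≡ 1 (mod 71)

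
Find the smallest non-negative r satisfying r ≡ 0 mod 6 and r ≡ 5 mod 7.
M = 6 × 7 = 42. M₁ = 7, y₁ ≡ 1 mod 6. M₂ = 6, y₂ ≡ 6 mod 7. r = 0×7×1 + 5×6×6 ≡ 12 mod 42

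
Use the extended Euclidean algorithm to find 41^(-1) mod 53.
Extended GCD: 41(22) + 53(-17) = 1. So 41^(-1) ≡ 22 mod 53. Verify: 41 × 22 = 902 ≡ 1 mod 53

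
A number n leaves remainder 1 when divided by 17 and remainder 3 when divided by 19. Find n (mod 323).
M = 17 × 19 = 323. M₁ = 19, y₁ ≡ 9 (mod 17). M₂ = 17, y₂ ≡ 9 (mod 19). n = 1×19×9 + 3×17×9 ≡ 307 (mod 323)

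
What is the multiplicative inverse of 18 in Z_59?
Since 59 is prime, by Fermat 18^(-1) ≡ 18^{57} ≡ 23 mod 59. Verify: 18 × 23 = 414 ≡ 1 mod 59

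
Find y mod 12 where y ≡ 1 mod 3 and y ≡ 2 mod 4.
M = 3 × 4 = 12. M₁ = 4, y₁ ≡ 1 mod 3. M₂ = 3, y₂ ≡ 3 mod 4. y = 1×4×1 + 2×3×3 ≡ 10 mod 12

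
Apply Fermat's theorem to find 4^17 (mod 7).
By Fermat: 4^{6} ≡ 1 (mod 7). 17 = 2×6 + 5. So 4^{17} ≡ 4^{5} ≡ 2 (mod 7)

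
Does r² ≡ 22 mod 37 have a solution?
By Euler's criterion: 22^{18} ≡ 36 mod 37. Since this equals -1 (≡ 36), 22 is not a QR.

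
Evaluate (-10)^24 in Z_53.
By repeated squaring (mod 53): (-10)^{1}≡43, (-10)^{2}≡47, (-10)^{4}≡36, (-10)^{8}≡24, (-10)^{16}≡46. Then (-10)^{24} = (-10)^{16+8} ≡ 46 × 24 ≡ 44 (mod 53)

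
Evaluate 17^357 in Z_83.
Using Fermat: 17^{82} ≡ 1 (mod 83). 357 ≡ 29 (mod 82). So 17^{357} ≡ 17^{29} ≡ 61 (mod 83)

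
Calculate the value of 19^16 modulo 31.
By repeated squaring mod 31: 19^{1}≡19, 19^{2}≡20, 19^{4}≡28, 19^{8}≡9, 19^{16}≡19. So 19^{16} ≡ 19 mod 31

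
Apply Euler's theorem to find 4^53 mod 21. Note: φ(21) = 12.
By Euler: 4^{12} ≡ 1 mod 21 since gcd(4, 21) = 1. 53 = 4×12 + 5. So 4^{53} ≡ 4^{5} ≡ 16 mod 21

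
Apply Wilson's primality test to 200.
(199)! mod 200 = 0. Since 0 ≢ -1 mod 200, 200 is not prime.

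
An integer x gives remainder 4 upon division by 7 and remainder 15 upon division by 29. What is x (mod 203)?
M = 7 × 29 = 203. M₁ = 29, y₁ ≡ 1 (mod 7). M₂ = 7, y₂ ≡ 25 (mod 29). x = 4×29×1 + 15×7×25 ≡ 102 (mod 203)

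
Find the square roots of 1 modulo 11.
The square roots of 1 mod 11 are 1 and 10. Verify: 1² = 1 ≡ 1 mod 11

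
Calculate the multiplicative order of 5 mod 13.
Powers of 5 mod 13: 5^1≡5, 5^2≡12, 5^3≡8, 5^4≡1. Order = 4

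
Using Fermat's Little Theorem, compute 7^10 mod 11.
By Fermat's Little Theorem, 7^{10} ≡ 1 mod 11 since 11 is prime and gcd(7, 11) = 1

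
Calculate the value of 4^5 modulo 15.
By repeated squaring mod 15: 4^{1}≡4, 4^{2}≡1, 4^{4}≡1. Then 4^{5} = 4^{4+1} ≡ 1 × 4 ≡ 4 mod 15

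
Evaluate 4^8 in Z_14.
By repeated squaring (mod 14): 4^{1}≡4, 4^{2}≡2, 4^{4}≡4, 4^{8}≡2. So 4^{8} ≡ 2 (mod 14)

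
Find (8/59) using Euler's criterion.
(8/59) = 8^{29} mod 59 = -1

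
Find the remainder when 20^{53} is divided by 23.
By Fermat: 20^{22} ≡ 1 mod 23. 53 = 2×22 + 9. So 20^{53} ≡ 20^{9} ≡ 5 mod 23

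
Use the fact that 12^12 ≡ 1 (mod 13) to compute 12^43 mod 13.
By Fermat: 12^{12} ≡ 1 (mod 13). 43 = 3×12 + 7. So 12^{43} ≡ 12^{7} ≡ 12 (mod 13)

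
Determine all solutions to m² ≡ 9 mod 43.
The square roots of 9 mod 43 are 40 and 3. Verify: 40² = 1600 ≡ 9 mod 43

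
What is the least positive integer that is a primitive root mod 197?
g = 2. Powers: [2, 4, 8, 16, 32, 64, 128, 59, 118, ...] generates all 196 non-zero residues.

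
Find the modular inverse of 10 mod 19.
Since 19 is prime, by Fermat 10^(-1) ≡ 10^{17} ≡ 2 (mod 19). Verify: 10 × 2 = 20 ≡ 1 (mod 19)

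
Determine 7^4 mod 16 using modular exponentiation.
7^{4} = 2401 ≡ 1 (mod 16)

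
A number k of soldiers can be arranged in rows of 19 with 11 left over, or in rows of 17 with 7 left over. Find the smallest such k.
M = 19 × 17 = 323. M₁ = 17, y₁ ≡ 9 (mod 19). M₂ = 19, y₂ ≡ 9 (mod 17). k = 11×17×9 + 7×19×9 ≡ 296 (mod 323)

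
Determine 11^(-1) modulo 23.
Since 23 is prime, by Fermat 11^(-1) ≡ 11^{21} ≡ 21 mod 23. Verify: 11 × 21 = 231 ≡ 1 mod 23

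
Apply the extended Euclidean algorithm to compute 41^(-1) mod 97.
Extended GCD: 41(-26) + 97(11) = 1. So 41^(-1) ≡ -26 ≡ 71 mod 97. Verify: 41 × 71 = 2911 ≡ 1 mod 97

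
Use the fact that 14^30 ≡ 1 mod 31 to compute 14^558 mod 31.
By Fermat: 14^{30} ≡ 1 mod 31. 558 ≡ 18 mod 30. So 14^{558} ≡ 14^{18} ≡ 16 mod 31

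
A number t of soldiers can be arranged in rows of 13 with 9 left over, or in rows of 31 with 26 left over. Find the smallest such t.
M = 13 × 31 = 403. M₁ = 31, y₁ ≡ 8 (mod 13). M₂ = 13, y₂ ≡ 12 (mod 31). t = 9×31×8 + 26×13×12 ≡ 243 (mod 403)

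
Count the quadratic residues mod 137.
For prime 137, there are (p-1)/2 = (137-1)/2 = 68 quadratic residues (excluding 0).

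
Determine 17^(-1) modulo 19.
Since 19 is prime, by Fermat 17^(-1) ≡ 17^{17} ≡ 9 (mod 19). Verify: 17 × 9 = 153 ≡ 1 (mod 19)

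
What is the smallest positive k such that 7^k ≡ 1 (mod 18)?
Powers of 7 mod 18: 7^1≡7, 7^2≡13, 7^3≡1. Order = 3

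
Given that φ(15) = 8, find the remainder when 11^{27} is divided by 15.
By Euler: 11^{8} ≡ 1 (mod 15) since gcd(11, 15) = 1. 27 = 3×8 + 3. So 11^{27} ≡ 11^{3} ≡ 11 (mod 15)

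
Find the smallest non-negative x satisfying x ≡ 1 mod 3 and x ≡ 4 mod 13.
M = 3 × 13 = 39. M₁ = 13, y₁ ≡ 1 mod 3. M₂ = 3, y₂ ≡ 9 mod 13. x = 1×13×1 + 4×3×9 ≡ 4 mod 39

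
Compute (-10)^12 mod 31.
By repeated squaring mod 31: (-10)^{1}≡21, (-10)^{2}≡7, (-10)^{4}≡18, (-10)^{8}≡14. Then (-10)^{12} = (-10)^{8+4} ≡ 14 × 18 ≡ 4 mod 31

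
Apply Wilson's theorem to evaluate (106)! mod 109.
(108)! = (106)! × (107) × (108) ≡ -1 (mod 109). So (106)! ≡ -1 × [(108)(107)]^(-1) ≡ 54 (mod 109)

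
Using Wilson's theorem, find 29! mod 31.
(30)! = (29)! × (30) ≡ -1 (mod 31). So (29)! ≡ -1 × (30)^(-1) ≡ (-1)×(-1) = 1 (mod 31)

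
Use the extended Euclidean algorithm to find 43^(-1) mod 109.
Extended GCD: 43(-38) + 109(15) = 1. So 43^(-1) ≡ -38 ≡ 71 mod 109. Verify: 43 × 71 = 3053 ≡ 1 mod 109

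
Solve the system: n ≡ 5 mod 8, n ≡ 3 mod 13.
M = 8 × 13 = 104. M₁ = 13, y₁ ≡ 5 mod 8. M₂ = 8, y₂ ≡ 5 mod 13. n = 5×13×5 + 3×8×5 ≡ 29 mod 104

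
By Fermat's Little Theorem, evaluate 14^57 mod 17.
By Fermat: 14^{16} ≡ 1 (mod 17). 57 = 3×16 + 9. So 14^{57} ≡ 14^{9} ≡ 3 (mod 17)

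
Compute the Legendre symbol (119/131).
(119/131) = 119^{65} mod 131 = -1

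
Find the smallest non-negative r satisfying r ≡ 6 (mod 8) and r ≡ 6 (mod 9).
M = 8 × 9 = 72. M₁ = 9, y₁ ≡ 1 (mod 8). M₂ = 8, y₂ ≡ 8 (mod 9). r = 6×9×1 + 6×8×8 ≡ 6 (mod 72)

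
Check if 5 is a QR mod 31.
By Euler's criterion: 5^{15} ≡ 1 mod 31. Since this equals 1, 5 is a QR.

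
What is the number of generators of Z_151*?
Number of primitive roots mod 151 = φ(p-1) = φ(150) = 40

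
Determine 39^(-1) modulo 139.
Since 139 is prime, by Fermat 39^(-1) ≡ 39^{137} ≡ 82 mod 139. Verify: 39 × 82 = 3198 ≡ 1 mod 139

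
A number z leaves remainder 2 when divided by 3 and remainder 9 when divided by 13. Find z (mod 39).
M = 3 × 13 = 39. M₁ = 13, y₁ ≡ 1 (mod 3). M₂ = 3, y₂ ≡ 9 (mod 13). z = 2×13×1 + 9×3×9 ≡ 35 (mod 39)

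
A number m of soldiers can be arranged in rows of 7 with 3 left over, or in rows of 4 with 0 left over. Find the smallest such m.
M = 7 × 4 = 28. M₁ = 4, y₁ ≡ 2 mod 7. M₂ = 7, y₂ ≡ 3 mod 4. m = 3×4×2 + 0×7×3 ≡ 24 mod 28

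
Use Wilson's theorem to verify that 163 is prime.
(162)! mod 163 = 162. Since this equals -1 (mod 163), Wilson confirms 163 is prime.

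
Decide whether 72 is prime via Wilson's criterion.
(71)! mod 72 = 0. Since 0 ≢ -1 (mod 72), 72 is not prime.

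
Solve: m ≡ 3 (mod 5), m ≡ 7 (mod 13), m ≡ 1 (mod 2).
M = 5 × 13 × 2 = 130. M₁ = 26, y₁ ≡ 1 (mod 5). M₂ = 10, y₂ ≡ 4 (mod 13). M₃ = 65, y₃ ≡ 1 (mod 2). m = 3×26×1 + 7×10×4 + 1×65×1 ≡ 33 (mod 130)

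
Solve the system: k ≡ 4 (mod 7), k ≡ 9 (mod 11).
M = 7 × 11 = 77. M₁ = 11, y₁ ≡ 2 (mod 7). M₂ = 7, y₂ ≡ 8 (mod 11). k = 4×11×2 + 9×7×8 ≡ 53 (mod 77)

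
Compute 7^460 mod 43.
Using Fermat: 7^{42} ≡ 1 (mod 43). 460 ≡ 40 (mod 42). So 7^{460} ≡ 7^{40} ≡ 36 (mod 43)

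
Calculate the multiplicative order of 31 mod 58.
Powers of 31 mod 58: 31^1≡31, 31^2≡33, 31^3≡37, 31^4≡45, 31^5≡3, 31^6≡35, 31^7≡41, 31^8≡53, 31^9≡19, 31^10≡9, 31^11≡47, 31^12≡7, 31^13≡43, 31^14≡57, 31^15≡27, 31^16≡25, 31^17≡21, 31^18≡13, 31^19≡55, 31^20≡23, 31^21≡17, 31^22≡5, 31^23≡39, 31^24≡49, 31^25≡11, 31^26≡51, 31^27≡15, 31^28≡1. ord_58(31) = 28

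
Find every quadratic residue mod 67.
Quadratic residues modulo 67: {1, 4, 6, 9, 10, 14, 15, 16, 17, 19, 21, 22, 23, 24, 25, 26, 29, 33, 35, 36, 37, 39, 40, 47, 49, 54, 55, 56, 59, 60, 62, 64, 65}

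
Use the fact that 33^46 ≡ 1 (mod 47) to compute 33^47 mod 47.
By Fermat: 33^{46} ≡ 1 (mod 47). So 33^{47} = 33^{46} · 33^{1} ≡ 33^{1} ≡ 33 (mod 47)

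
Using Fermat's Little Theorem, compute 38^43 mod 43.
By Fermat: 38^{42} ≡ 1 (mod 43). So 38^{43} = 38^{42} · 38^{1} ≡ 38^{1} ≡ 38 (mod 43)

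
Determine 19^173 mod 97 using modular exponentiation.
Using Fermat: 19^{96} ≡ 1 mod 97. 173 ≡ 77 mod 96. So 19^{173} ≡ 19^{77} ≡ 52 mod 97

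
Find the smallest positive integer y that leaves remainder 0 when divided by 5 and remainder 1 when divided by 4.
M = 5 × 4 = 20. M₁ = 4, y₁ ≡ 4 (mod 5). M₂ = 5, y₂ ≡ 1 (mod 4). y = 0×4×4 + 1×5×1 ≡ 5 (mod 20)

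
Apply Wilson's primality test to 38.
(37)! mod 38 = 0. Since 0 ≢ -1 (mod 38), 38 is not prime.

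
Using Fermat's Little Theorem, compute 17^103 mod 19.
By Fermat: 17^{18} ≡ 1 mod 19. 103 = 5×18 + 13. So 17^{103} ≡ 17^{13} ≡ 16 mod 19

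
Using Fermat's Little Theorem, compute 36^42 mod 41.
By Fermat: 36^{40} ≡ 1 (mod 41). So 36^{42} = 36^{40} · 36^{2} ≡ 36^{2} ≡ 25 (mod 41)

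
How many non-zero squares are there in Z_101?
The squaring map on Z_101* is 2-to-1, so there are (100)/2 = 50 QRs.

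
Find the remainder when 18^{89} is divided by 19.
By Fermat: 18^{18} ≡ 1 (mod 19). 89 = 4×18 + 17. So 18^{89} ≡ 18^{17} ≡ 18 (mod 19)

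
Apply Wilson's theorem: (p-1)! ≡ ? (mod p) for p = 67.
By Wilson's theorem, (66)! ≡ -1 ≡ 66 mod 67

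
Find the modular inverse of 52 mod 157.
Since 157 is prime, by Fermat 52^(-1) ≡ 52^{155} ≡ 154 (mod 157). Verify: 52 × 154 = 8008 ≡ 1 (mod 157)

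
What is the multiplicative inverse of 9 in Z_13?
Since 13 is prime, by Fermat 9^(-1) ≡ 9^{11} ≡ 3 mod 13. Verify: 9 × 3 = 27 ≡ 1 mod 13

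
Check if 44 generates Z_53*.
44^{13} ≡ 1 mod 53 and 13 < 52, so ord_53(44) = 13 ≠ 52 and 44 is not a primitive root.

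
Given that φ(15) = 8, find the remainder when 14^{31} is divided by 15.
By Euler: 14^{8} ≡ 1 mod 15 since gcd(14, 15) = 1. 31 = 3×8 + 7. So 14^{31} ≡ 14^{7} ≡ 14 mod 15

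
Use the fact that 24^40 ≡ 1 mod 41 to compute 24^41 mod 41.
By Fermat: 24^{40} ≡ 1 mod 41. So 24^{41} = 24^{40} · 24^{1} ≡ 24^{1} ≡ 24 mod 41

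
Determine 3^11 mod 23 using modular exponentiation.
By repeated squaring mod 23: 3^{1}≡3, 3^{2}≡9, 3^{4}≡12, 3^{8}≡6. Then 3^{11} = 3^{8+2+1} ≡ 6 × 9 × 3 ≡ 1 mod 23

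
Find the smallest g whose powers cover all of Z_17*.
g = 3. Powers: [3, 9, 10, 13, 5, 15, 11, 16, 14, 8, ...] generates all 16 non-zero residues.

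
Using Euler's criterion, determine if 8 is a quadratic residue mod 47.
By Euler's criterion: 8^{23} ≡ 1 mod 47. Since this equals 1, 8 is a QR.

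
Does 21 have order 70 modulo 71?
ord_71(21) divides 70. For each prime q|70: 21^{35}≡70, 21^{14}≡5, 21^{10}≡30, none ≡ 1. So 21 has order 70 and is a primitive root mod 71.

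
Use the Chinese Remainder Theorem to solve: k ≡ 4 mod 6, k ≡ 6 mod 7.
M = 6 × 7 = 42. M₁ = 7, y₁ ≡ 1 mod 6. M₂ = 6, y₂ ≡ 6 mod 7. k = 4×7×1 + 6×6×6 ≡ 34 mod 42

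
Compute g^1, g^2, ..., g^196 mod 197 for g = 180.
180^1, 180^2, ..., 180^{196} mod 197: [180, 92, 12, 190, 119, 144, 113, 49, 152, 174, 194, 51, 118, 161, 21, 37, 159, 55, 50, 135, 69, 9, 44, 40, 108, 134, 86, 114, 32, 47, 186, 187, 170, 65, 77, 70, 189, 136, 52, 101, 56, 33, 30, 81, 2, 163, 184, 24, 183, 41, 91, 29, 98, 107, 151, 191, 102, 39, 125, 42, 74, 121, 110, 100, 73, 138, 18, 88, 80, 19, 71, 172, 31, 64, 94, 175, 177, 143, 130, 154, 140, 181, 75, 104, 5, 112, 66, 60, 162, 4, 129, 171, 48, 169, 82, 182, 58, 196, 17, 105, 185, 7, 78, 53, 84, 148, 45, 23, 3, 146, 79, 36, 176, 160, 38, 142, 147, 62, 128, 188, 153, 157, 89, 63, 111, 83, 165, 150, 11, 10, 27, 132, 120, 127, 8, 61, 145, 96, 141, 164, 167, 116, 195, 34, 13, 173, 14, 156, 106, 168, 99, 90, 46, 6, 95, 158, 72, 155, 123, 76, 87, 97, 124, 59, 179, 109, 117, 178, 126, 25, 166, 133, 103, 22, 20, 54, 67, 43, 57, 16, 122, 93, 192, 85, 131, 137, 35, 193, 68, 26, 149, 28, 115, 15, 139, 1]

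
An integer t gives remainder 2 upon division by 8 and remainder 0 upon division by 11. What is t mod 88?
M = 8 × 11 = 88. M₁ = 11, y₁ ≡ 3 mod 8. M₂ = 8, y₂ ≡ 7 mod 11. t = 2×11×3 + 0×8×7 ≡ 66 mod 88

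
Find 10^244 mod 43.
Using Fermat: 10^{42} ≡ 1 mod 43. 244 ≡ 34 mod 42. So 10^{244} ≡ 10^{34} ≡ 38 mod 43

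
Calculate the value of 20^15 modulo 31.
By repeated squaring mod 31: 20^{1}≡20, 20^{2}≡28, 20^{4}≡9, 20^{8}≡19. Then 20^{15} = 20^{8+4+2+1} ≡ 19 × 9 × 28 × 20 ≡ 1 mod 31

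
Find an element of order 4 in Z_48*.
13 has order 4 mod 48 since 13^{4} ≡ 1 (mod 48) and no smaller power works.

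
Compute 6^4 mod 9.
6^{4} = 1296 ≡ 0 mod 9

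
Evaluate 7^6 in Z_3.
Using Fermat: 7^{2} ≡ 1 mod 3. 6 ≡ 0 mod 2. So 7^{6} ≡ 7^{0} ≡ 1 mod 3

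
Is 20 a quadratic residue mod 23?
By Euler's criterion: 20^{11} ≡ 22 (mod 23). Since this equals -1 (≡ 22), 20 is not a QR.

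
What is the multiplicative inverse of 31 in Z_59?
Since 59 is prime, by Fermat 31^(-1) ≡ 31^{57} ≡ 40 (mod 59). Verify: 31 × 40 = 1240 ≡ 1 (mod 59)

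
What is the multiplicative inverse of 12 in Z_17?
Since 17 is prime, by Fermat 12^(-1) ≡ 12^{15} ≡ 10 (mod 17). Verify: 12 × 10 = 120 ≡ 1 (mod 17)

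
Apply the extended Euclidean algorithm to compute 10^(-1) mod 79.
Extended GCD: 10(8) + 79(-1) = 1. So 10^(-1) ≡ 8 (mod 79). Verify: 10 × 8 = 80 ≡ 1 (mod 79)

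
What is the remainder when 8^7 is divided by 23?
By repeated squaring (mod 23): 8^{1}≡8, 8^{2}≡18, 8^{4}≡2. Then 8^{7} = 8^{4+2+1} ≡ 2 × 18 × 8 ≡ 12 (mod 23)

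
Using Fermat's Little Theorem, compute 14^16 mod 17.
By Fermat's Little Theorem, 14^{16} ≡ 1 mod 17 since 17 is prime and gcd(14, 17) = 1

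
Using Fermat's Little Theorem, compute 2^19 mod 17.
By Fermat: 2^{16} ≡ 1 mod 17. So 2^{19} = 2^{16} · 2^{3} ≡ 2^{3} ≡ 8 mod 17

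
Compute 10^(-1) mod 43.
Since 43 is prime, by Fermat 10^(-1) ≡ 10^{41} ≡ 13 mod 43. Verify: 10 × 13 = 130 ≡ 1 mod 43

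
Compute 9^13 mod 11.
Using Fermat: 9^{10} ≡ 1 mod 11. 13 ≡ 3 mod 10. So 9^{13} ≡ 9^{3} ≡ 3 mod 11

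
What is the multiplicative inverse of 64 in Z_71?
Since 71 is prime, by Fermat 64^(-1) ≡ 64^{69} ≡ 10 (mod 71). Verify: 64 × 10 = 640 ≡ 1 (mod 71)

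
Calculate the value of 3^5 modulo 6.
By repeated squaring (mod 6): 3^{1}≡3, 3^{2}≡3, 3^{4}≡3. Then 3^{5} = 3^{4+1} ≡ 3 × 3 ≡ 3 (mod 6)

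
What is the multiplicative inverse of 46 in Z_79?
Since 79 is prime, by Fermat 46^(-1) ≡ 46^{77} ≡ 67 mod 79. Verify: 46 × 67 = 3082 ≡ 1 mod 79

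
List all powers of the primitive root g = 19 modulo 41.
19^1, 19^2, ..., 19^{40} mod 41: [19, 33, 12, 23, 27, 21, 30, 37, 6, 32, 34, 31, 15, 39, 3, 16, 17, 36, 28, 40, 22, 8, 29, 18, 14, 20, 11, 4, 35, 9, 7, 10, 26, 2, 38, 25, 24, 5, 13, 1]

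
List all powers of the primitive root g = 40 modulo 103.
40^1, 40^2, ..., 40^{102} mod 103: [40, 55, 37, 38, 78, 30, 67, 2, 80, 7, 74, 76, 53, 60, 31, 4, 57, 14, 45, 49, 3, 17, 62, 8, 11, 28, 90, 98, 6, 34, 21, 16, 22, 56, 77, 93, 12, 68, 42, 32, 44, 9, 51, 83, 24, 33, 84, 64, 88, 18, 102, 63, 48, 66, 65, 25, 73, 36, 101, 23, 96, 29, 27, 50, 43, 72, 99, 46, 89, 58, 54, 100, 86, 41, 95, 92, 75, 13, 5, 97, 69, 82, 87, 81, 47, 26, 10, 91, 35, 61, 71, 59, 94, 52, 20, 79, 70, 19, 39, 15, 85, 1]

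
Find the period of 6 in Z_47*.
Powers of 6 mod 47: 6^1≡6, 6^2≡36, 6^3≡28, 6^4≡27, 6^5≡21, 6^6≡32, 6^7≡4, 6^8≡24, 6^9≡3, 6^10≡18, 6^11≡14, 6^12≡37, 6^13≡34, 6^14≡16, 6^15≡2, 6^16≡12, 6^17≡25, 6^18≡9, 6^19≡7, 6^20≡42, 6^21≡17, 6^22≡8, 6^23≡1. So the order of 6 is 23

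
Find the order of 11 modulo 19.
Powers of 11 mod 19: 11^1≡11, 11^2≡7, 11^3≡1. So the order of 11 is 3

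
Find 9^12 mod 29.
By repeated squaring mod 29: 9^{1}≡9, 9^{2}≡23, 9^{4}≡7, 9^{8}≡20. Then 9^{12} = 9^{8+4} ≡ 20 × 7 ≡ 24 mod 29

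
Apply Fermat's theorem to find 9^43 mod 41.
By Fermat: 9^{40} ≡ 1 mod 41. So 9^{43} = 9^{40} · 9^{3} ≡ 9^{3} ≡ 32 mod 41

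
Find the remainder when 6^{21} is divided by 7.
By Fermat: 6^{6} ≡ 1 (mod 7). 21 = 3×6 + 3. So 6^{21} ≡ 6^{3} ≡ 6 (mod 7)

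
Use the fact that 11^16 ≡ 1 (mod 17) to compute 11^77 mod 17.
By Fermat: 11^{16} ≡ 1 (mod 17). 77 = 4×16 + 13. So 11^{77} ≡ 11^{13} ≡ 7 (mod 17)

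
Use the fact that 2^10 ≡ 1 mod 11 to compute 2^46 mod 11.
By Fermat: 2^{10} ≡ 1 mod 11. 46 = 4×10 + 6. So 2^{46} ≡ 2^{6} ≡ 9 mod 11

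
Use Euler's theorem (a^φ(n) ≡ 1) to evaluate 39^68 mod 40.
By Euler: 39^{16} ≡ 1 mod 40 since gcd(39, 40) = 1. 68 = 4×16 + 4. So 39^{68} ≡ 39^{4} ≡ 1 mod 40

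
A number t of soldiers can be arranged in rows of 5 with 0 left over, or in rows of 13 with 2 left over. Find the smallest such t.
M = 5 × 13 = 65. M₁ = 13, y₁ ≡ 2 (mod 5). M₂ = 5, y₂ ≡ 8 (mod 13). t = 0×13×2 + 2×5×8 ≡ 15 (mod 65)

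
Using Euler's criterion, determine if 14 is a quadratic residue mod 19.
By Euler's criterion: 14^{9} ≡ 18 (mod 19). Since this equals -1 (≡ 18), 14 is not a QR.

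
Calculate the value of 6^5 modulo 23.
By repeated squaring (mod 23): 6^{1}≡6, 6^{2}≡13, 6^{4}≡8. Then 6^{5} = 6^{4+1} ≡ 8 × 6 ≡ 2 (mod 23)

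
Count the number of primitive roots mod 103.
There are φ(103-1) = φ(102) = 32 primitive roots modulo 103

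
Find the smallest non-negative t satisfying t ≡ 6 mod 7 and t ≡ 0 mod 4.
M = 7 × 4 = 28. M₁ = 4, y₁ ≡ 2 mod 7. M₂ = 7, y₂ ≡ 3 mod 4. t = 6×4×2 + 0×7×3 ≡ 20 mod 28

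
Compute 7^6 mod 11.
By repeated squaring (mod 11): 7^{1}≡7, 7^{2}≡5, 7^{4}≡3. Then 7^{6} = 7^{4+2} ≡ 3 × 5 ≡ 4 (mod 11)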